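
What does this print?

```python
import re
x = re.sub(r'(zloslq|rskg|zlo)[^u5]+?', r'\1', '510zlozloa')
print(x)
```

Matches: at [3:7] → 'zloz'.
The replacement refers to a captured group, so each match is rewritten using its own captured text.

510zloloa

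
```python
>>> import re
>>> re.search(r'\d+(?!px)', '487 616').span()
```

Because the assertion is negative and zero-width, positions next to the forbidden text are skipped.
`re.search` tries every starting position until one works.
The match spans [0:3] → '487'.

(0, 3)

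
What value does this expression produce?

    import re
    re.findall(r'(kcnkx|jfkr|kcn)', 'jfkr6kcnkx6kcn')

['jfkr', 'kcnkx', 'kcn']

The regex engine tests alternatives in the order written; an earlier branch that matches wins even if a later one would match more.
`findall` collects group 1 from each match (3 total).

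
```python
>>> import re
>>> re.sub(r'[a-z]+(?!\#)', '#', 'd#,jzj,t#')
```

'd#,#,t#'

The negative lookaround is zero-width — it rules out positions where the adjacent text would match, without consuming anything.
Matches: at [3:6] → 'jzj'.
`sub` substitutes '#' at each match site.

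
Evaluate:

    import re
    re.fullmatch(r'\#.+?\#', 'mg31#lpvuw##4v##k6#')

None

For `fullmatch`, every character of the input must be accounted for by the pattern.
Here there's no way to consume every character, so the call returns None.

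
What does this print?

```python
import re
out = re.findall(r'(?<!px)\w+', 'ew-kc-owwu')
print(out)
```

['ew', 'kc', 'owwu']

The negative lookahead/lookbehind blocks any match where the forbidden context is present.
Scanning left to right: at [0:2] → 'ew'; at [3:5] → 'kc'; at [6:10] → 'owwu'.
With no groups in the pattern, `findall` gives back each whole match — 3 here.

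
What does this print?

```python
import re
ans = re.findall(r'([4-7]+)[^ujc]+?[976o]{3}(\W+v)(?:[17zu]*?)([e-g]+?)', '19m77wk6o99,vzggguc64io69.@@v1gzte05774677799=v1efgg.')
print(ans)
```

[('77', ',v', 'g'), ('64', '.@@v', 'g'), ('577467', '=v', 'e')]

Pattern: one or more of a character in [4-7] (captured); then one or more of any character except [ujc] (lazy), then exactly 3 of one of [976o]; then one or more of a non-word character, then the literal 'v' (captured); then zero or more of one of [17zu] (lazy) (non-capturing group); then one or more of a character in [e-g] (lazy) (captured).
The `?` after the quantifier makes it lazy — it takes as little as possible before letting the rest of the pattern try.
Matches: at [3:15] match '77wk6o99,vzg', groups = ('77', ',v', 'g'); at [19:31] match '64io69.@@v1g', groups = ('64', '.@@v', 'g'); at [35:49] match '5774677799=v1e', groups = ('577467', '=v', 'e').
With 3 capturing groups, `findall` returns a 3-tuple per match.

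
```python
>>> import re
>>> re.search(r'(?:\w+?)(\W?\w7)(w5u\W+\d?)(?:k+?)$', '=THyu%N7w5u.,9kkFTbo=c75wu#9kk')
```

Pattern: one or more of a word character (lazy) (non-capturing group); then optionally a non-word character, then a word character, then a literal '7' (captured); then the literal 'w5u', then one or more of a non-word character, then optionally a digit (captured); then one or more of a literal 'k' (lazy) (non-capturing group); then anchored at the end.
`re.search` scans for the first position where the pattern succeeds.
Here no position works, so the call returns None.

None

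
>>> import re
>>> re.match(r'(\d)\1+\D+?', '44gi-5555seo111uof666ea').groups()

('4',)

After group 1 captures some text, `\1` only succeeds where that same text appears again.
`re.match` won't scan ahead — the pattern has to work from the very first character.
The match spans [0:3] → '44g'.
Captured: group 1 = '4'.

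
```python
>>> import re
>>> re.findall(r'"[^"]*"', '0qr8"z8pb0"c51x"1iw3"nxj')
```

With no groups in the pattern, `findall` gives back each whole match — 2 here.

['"z8pb0"', '"1iw3"']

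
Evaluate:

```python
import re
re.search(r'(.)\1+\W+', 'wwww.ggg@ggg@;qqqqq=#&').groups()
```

`\1` has to match the exact text group 1 already captured.
`re.search` tries every starting position until one works.
The match spans [0:5] → 'wwww.'.
Captured: group 1 = 'w'.

('w',)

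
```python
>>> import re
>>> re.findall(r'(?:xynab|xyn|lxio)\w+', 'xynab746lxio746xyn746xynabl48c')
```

Scanning left to right: at [0:30] → 'xynab746lxio746xyn746xynabl48c'.
Since nothing is captured, `findall` lists the 1 matched substring directly.

['xynab746lxio746xyn746xynabl48c']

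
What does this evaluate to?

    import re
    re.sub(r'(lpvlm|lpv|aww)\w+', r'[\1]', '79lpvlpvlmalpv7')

'79[lpv]'

`\1` in the replacement pulls in group 1's text for each match.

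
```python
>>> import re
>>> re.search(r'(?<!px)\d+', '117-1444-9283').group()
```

'117'

The negative lookahead/lookbehind blocks any match where the forbidden context is present.
Unlike `match`, `search` isn't anchored — it looks for the pattern anywhere in the string.
The match spans [0:3] → '117'.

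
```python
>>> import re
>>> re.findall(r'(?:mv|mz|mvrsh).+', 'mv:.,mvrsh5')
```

Walking the string: at [0:11] → 'mv:.,mvrsh5'.
With no groups in the pattern, `findall` gives back each whole match — 1 here.

['mv:.,mvrsh5']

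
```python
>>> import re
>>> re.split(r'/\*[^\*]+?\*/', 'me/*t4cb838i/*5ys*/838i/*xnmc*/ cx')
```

['me/*t4cb838i', '838i', ' cx']

Matches to split on: at [12:19] → '/*5ys*/'; at [23:31] → '/*xnmc*/'.
The string is cut at each match, leaving 3 pieces.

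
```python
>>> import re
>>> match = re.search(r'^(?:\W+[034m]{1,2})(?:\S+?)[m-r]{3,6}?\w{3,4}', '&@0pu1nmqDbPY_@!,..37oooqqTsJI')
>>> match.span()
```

(0, 13)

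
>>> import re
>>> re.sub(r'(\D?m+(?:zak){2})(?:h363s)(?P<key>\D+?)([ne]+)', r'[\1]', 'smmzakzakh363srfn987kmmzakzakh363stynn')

'[smmzakzak]987[kmmzakzak]'

The pattern matches optionally a non-digit, then one or more of a literal 'm', then the literal 'zak' repeated 2 times (captured); then the literal 'h36', then the literal '3s' (non-capturing group); then one or more of a non-digit (lazy) (captured as 'key'); then one or more of one of [ne] (captured).
Matches: at [0:17] → 'smmzakzakh363srfn'; at [20:38] → 'kmmzakzakh363stynn'.
`\1` in the replacement pulls in group 1's text for each match.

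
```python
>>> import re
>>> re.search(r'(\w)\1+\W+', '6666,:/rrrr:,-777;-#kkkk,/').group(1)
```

The match spans [0:7] → '6666,:/'.
Captured: group 1 = '6'.

'6'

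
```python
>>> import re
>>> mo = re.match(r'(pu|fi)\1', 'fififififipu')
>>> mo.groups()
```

`\1` is not a pattern — it's the concrete string captured by group 1, re-applied verbatim.
`match` is anchored at position 0; if the pattern doesn't fit there, it returns None.
The match spans [0:4] → 'fifi'.
Captured: group 1 = 'fi'.

('fi',)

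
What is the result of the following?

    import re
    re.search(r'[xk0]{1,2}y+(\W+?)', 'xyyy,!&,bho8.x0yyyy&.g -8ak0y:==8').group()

'xyyy,'

The match spans [0:5] → 'xyyy,'.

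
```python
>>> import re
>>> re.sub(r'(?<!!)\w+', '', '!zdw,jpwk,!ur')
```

'!z,,!u'

`(?!…)`/`(?<!…)` only lets a position through if the neighbouring text does NOT match; no characters are consumed.
Matches: at [2:4] → 'dw'; at [5:9] → 'jpwk'; at [12:13] → 'r'.
Each match is replaced by ''.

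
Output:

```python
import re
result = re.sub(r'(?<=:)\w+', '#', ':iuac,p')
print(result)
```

The `(?=…)`/`(?<=…)` assertion just peeks at neighbouring text; it doesn't advance the match position.
Each match is replaced by '#'.

:#,p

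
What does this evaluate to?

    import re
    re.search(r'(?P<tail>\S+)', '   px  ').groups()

('px',)

The match spans [3:5] → 'px'.
Captured: group 1 = 'px'.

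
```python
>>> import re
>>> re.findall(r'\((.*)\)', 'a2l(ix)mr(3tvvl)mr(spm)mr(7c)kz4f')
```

['ix)mr(3tvvl)mr(spm)mr(7c']

One capturing group, so `findall` returns just the captured substring from the one match — 1 in all.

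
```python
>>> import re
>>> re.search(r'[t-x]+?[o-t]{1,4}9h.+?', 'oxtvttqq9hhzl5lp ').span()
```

(1, 11)

A `+?`/`*?`/`{m,n}?` starts at its minimum and grows only as far as needed for what follows to match.
The match spans [1:11] → 'xtvttqq9hh'.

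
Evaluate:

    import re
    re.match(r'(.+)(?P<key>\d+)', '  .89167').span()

This matches one or more of any character (captured); then one or more of a digit (captured as 'key').
`match` is anchored at position 0; if the pattern doesn't fit there, it returns None.
The match spans [0:8] → '  .89167'.
Captured: group 1 = '  .8916', group 2 = '7'.

(0, 8)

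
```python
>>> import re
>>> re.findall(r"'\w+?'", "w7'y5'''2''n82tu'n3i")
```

Scanning left to right: at [2:6] → "'y5'"; at [7:10] → "'2'"; at [10:17] → "'n82tu'".
With no groups in the pattern, `findall` gives back each whole match — 3 here.

["'y5'", "'2'", "'n82tu'"]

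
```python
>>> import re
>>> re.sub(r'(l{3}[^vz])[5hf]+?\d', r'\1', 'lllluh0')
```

'llllu'

This matches exactly 3 of the literal 'l', then any character except [vz] (captured); then one or more of one of [5hf] (lazy), then a digit.
Matches: at [1:7] → 'llluh0'.
The replacement refers to a captured group, so each match is rewritten using its own captured text.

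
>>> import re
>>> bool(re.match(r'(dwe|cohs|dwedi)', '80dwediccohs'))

False

With `match`, the pattern is implicitly anchored at the beginning.
Here the string doesn't start with a match, so the call returns None, and `bool(None)` is False.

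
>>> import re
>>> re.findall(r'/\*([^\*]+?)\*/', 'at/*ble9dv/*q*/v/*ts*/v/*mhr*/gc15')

['q', 'ts', 'mhr']

Walking the string: at [10:15] match '/*q*/', group 1 = 'q'; at [16:22] match '/*ts*/', group 1 = 'ts'; at [23:30] match '/*mhr*/', group 1 = 'mhr'.
With a single group, `findall` returns only what that group captured — 3 items.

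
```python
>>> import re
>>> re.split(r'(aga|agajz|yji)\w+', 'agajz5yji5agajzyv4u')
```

['', 'aga', '']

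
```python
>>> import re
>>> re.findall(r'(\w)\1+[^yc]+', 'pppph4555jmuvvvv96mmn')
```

['p']

`\1` is not a pattern — it's the concrete string captured by group 1, re-applied verbatim.
Because there's exactly one group, `findall` drops the full match and keeps group 1 from the one hit.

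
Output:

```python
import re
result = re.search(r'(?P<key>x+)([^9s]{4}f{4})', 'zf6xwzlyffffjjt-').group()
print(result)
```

xwzlyffff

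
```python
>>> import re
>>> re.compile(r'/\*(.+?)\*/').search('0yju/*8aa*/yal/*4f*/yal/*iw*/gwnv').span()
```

(4, 11)

Lazy quantifiers expand one character at a time until the remainder of the pattern can match.
`re.search` scans for the first position where the pattern succeeds.
The match spans [4:11] → '/*8aa*/'.
Captured: group 1 = '8aa'.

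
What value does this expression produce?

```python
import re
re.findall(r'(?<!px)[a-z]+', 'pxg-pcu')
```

Because the assertion is negative and zero-width, positions next to the forbidden text are skipped.
Scanning left to right: at [0:3] → 'pxg'; at [4:7] → 'pcu'.
`findall` yields the raw match text (2 of them) because the pattern has no groups.

['pxg', 'pcu']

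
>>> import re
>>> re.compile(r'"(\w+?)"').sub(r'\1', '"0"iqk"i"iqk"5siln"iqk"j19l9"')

'0iqkiiqk5silniqkj19l9'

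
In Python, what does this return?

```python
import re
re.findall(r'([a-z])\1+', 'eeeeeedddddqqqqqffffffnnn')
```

['e', 'd', 'q', 'f', 'n']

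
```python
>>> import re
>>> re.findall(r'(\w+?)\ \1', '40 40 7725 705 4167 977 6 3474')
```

`\1` is not a pattern — it's the concrete string captured by group 1, re-applied verbatim.
One capturing group, so `findall` returns just the captured substring from the one match — 1 in all.

['40']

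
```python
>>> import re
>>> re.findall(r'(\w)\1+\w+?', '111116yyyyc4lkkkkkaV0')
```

['1', 'y', 'k']

`\1` has to match the exact text group 1 already captured.
Walking the string: at [0:6] match '111116', group 1 = '1'; at [6:11] match 'yyyyc', group 1 = 'y'; at [13:19] match 'kkkkka', group 1 = 'k'.
One capturing group, so `findall` returns just the captured substring from each match — 3 in all.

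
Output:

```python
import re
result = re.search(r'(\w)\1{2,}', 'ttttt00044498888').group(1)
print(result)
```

t

The match spans [0:5] → 'ttttt'.
Captured: group 1 = 't'.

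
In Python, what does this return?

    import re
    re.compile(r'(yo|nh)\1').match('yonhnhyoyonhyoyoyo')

None

`\1` has to match the exact text group 1 already captured.
`re.match` only tries the pattern at the start of the string.
Here the string doesn't start with a match, so the call returns None.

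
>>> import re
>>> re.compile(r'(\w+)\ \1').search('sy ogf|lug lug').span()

After group 1 captures some text, `\1` only succeeds where that same text appears again.
`re.search` scans for the first position where the pattern succeeds.
The match spans [7:14] → 'lug lug'.
Captured: group 1 = 'lug'.

(7, 14)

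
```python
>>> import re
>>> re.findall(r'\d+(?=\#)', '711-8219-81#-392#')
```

['81', '392']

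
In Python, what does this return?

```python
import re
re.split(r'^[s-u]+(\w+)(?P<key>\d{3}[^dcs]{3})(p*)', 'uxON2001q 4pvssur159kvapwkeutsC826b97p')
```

['', 'xON2', '001q 4', 'p', 'vssur159kvapwkeutsC826b97p']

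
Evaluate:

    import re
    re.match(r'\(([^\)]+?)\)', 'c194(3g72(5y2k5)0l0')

None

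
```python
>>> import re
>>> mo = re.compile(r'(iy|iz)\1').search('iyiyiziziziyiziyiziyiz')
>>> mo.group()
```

`\1` is not a pattern — it's the concrete string captured by group 1, re-applied verbatim.
`re.search` scans for the first position where the pattern succeeds.
The match spans [0:4] → 'iyiy'.
Captured: group 1 = 'iy'.

'iyiy'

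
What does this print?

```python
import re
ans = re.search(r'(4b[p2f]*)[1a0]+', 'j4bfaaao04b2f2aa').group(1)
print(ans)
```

4bf

The pattern matches the literal '4b', then zero or more of one of [p2f] (captured); then one or more of one of [1a0].
`re.search` scans for the first position where the pattern succeeds.
The match spans [1:7] → '4bfaaa'.
Captured: group 1 = '4bf'.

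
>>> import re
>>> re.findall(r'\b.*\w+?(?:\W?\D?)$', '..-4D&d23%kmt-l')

['4D&d23%kmt-l']

This matches a word boundary (`\b`, zero-width); then zero or more of any character, then one or more of a word character (lazy); then optionally a non-word character, then optionally a non-digit (non-capturing group); then anchored at the end.
Scanning left to right: at [3:15] → '4D&d23%kmt-l'.
Since nothing is captured, `findall` lists the 1 matched substring directly.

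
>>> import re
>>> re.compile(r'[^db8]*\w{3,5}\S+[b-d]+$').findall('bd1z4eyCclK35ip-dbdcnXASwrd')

['bd1z4eyCclK35ip-dbdcnXASwrd']

Since nothing is captured, `findall` lists the 1 matched substring directly.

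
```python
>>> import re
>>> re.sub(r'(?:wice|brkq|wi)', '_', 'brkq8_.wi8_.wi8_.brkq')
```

'_8_._8_._8_._'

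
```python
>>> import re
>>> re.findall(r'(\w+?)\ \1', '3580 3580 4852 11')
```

The backreference `\1` re-matches whatever the first group consumed, character for character.
Walking the string: at [0:9] match '3580 3580', group 1 = '3580'.
With a single group, `findall` returns only what that group captured — 1 item.

['3580']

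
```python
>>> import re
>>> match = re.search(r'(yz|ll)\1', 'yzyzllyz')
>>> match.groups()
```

After group 1 captures some text, `\1` only succeeds where that same text appears again.
Unlike `match`, `search` isn't anchored — it looks for the pattern anywhere in the string.
The match spans [0:4] → 'yzyz'.
Captured: group 1 = 'yz'.

('yz',)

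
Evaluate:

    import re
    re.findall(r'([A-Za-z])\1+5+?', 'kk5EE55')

['k', 'E']

A backreference is literal: `\1` must see the identical characters the first group matched.
Scanning left to right: at [0:3] match 'kk5', group 1 = 'k'; at [3:6] match 'EE5', group 1 = 'E'.
One capturing group, so `findall` returns just the captured substring from each match — 2 in all.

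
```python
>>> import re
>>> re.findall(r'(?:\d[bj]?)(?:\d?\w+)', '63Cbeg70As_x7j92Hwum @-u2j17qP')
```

['63Cbeg70As_x7j92Hwum', '2j17qP']

Pattern: a digit, then optionally one of [bj] (non-capturing group); then optionally a digit, then one or more of a word character (non-capturing group).
Scanning left to right: at [0:20] → '63Cbeg70As_x7j92Hwum'; at [24:30] → '2j17qP'.
With no groups in the pattern, `findall` gives back each whole match — 2 here.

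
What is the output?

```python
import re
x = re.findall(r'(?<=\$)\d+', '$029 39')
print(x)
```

The lookaround is zero-width — it requires the adjacent text to match without consuming it, so the asserted text isn't part of the match.
Scanning left to right: at [1:4] → '029'.
No capturing groups, so `findall` returns the 1 full match string.

['029']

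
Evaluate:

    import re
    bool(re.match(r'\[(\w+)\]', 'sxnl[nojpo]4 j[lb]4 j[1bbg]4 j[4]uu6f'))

False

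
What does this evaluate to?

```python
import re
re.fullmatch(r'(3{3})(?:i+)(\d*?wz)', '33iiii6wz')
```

None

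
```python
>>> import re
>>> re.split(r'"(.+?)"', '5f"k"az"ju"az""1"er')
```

['5f', 'k', 'az', 'ju', 'az', '"1', 'er']

Lazy quantifiers expand one character at a time until the remainder of the pattern can match.
Matches to split on: at [2:5] → '"k"'; at [7:11] → '"ju"'; at [13:17] → '""1"'.
With a capturing group present, the delimiter's captured portion is kept in the result list.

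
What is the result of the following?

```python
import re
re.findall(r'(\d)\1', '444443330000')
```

['4', '4', '3', '0', '0']

`\1` is not a pattern — it's the concrete string captured by group 1, re-applied verbatim.
Walking the string: at [0:2] match '44', group 1 = '4'; at [2:4] match '44', group 1 = '4'; at [5:7] match '33', group 1 = '3'; at [8:10] match '00', group 1 = '0'; at [10:12] match '00', group 1 = '0'.
Because there's exactly one group, `findall` drops the full match and keeps group 1 from each hit.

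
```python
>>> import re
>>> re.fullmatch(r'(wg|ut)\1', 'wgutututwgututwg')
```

None

For `fullmatch`, every character of the input must be accounted for by the pattern.
Here there's no way to consume every character, so the call returns None.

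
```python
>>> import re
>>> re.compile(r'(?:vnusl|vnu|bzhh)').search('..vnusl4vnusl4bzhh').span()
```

(2, 7)

The regex engine tests alternatives in the order written; an earlier branch that matches wins even if a later one would match more.
`re.search` tries every starting position until one works.
The match spans [2:7] → 'vnusl'.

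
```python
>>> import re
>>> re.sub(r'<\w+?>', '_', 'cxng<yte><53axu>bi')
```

'cxng__bi'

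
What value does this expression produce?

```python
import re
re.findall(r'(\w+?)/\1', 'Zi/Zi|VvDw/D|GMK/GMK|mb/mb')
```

`\1` is not a pattern — it's the concrete string captured by group 1, re-applied verbatim.
Walking the string: at [0:5] match 'Zi/Zi', group 1 = 'Zi'; at [13:20] match 'GMK/GMK', group 1 = 'GMK'; at [21:26] match 'mb/mb', group 1 = 'mb'.
One capturing group, so `findall` returns just the captured substring from each match — 3 in all.

['Zi', 'GMK', 'mb']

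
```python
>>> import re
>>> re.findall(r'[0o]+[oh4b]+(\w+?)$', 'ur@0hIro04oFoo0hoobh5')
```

['Iro04oFoo0hoobh5']

This matches one or more of one of [0o]; then one or more of one of [oh4b]; then one or more of a word character (lazy) (captured); then anchored at the end.
Because there's exactly one group, `findall` drops the full match and keeps group 1 from the one hit.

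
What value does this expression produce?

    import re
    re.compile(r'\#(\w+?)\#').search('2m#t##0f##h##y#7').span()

(2, 5)

The match spans [2:5] → '#t#'.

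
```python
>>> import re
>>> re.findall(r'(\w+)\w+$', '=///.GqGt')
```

Because there's exactly one group, `findall` drops the full match and keeps group 1 from the one hit.

['GqG']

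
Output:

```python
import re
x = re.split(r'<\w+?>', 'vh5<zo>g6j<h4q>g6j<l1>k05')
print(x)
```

Matches to split on: at [3:7] → '<zo>'; at [10:15] → '<h4q>'; at [18:22] → '<l1>'.
The string is cut at each match, leaving 4 pieces.

['vh5', 'g6j', 'g6j', 'k05']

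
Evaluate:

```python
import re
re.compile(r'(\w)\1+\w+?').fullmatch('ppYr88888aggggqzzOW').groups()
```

('p',)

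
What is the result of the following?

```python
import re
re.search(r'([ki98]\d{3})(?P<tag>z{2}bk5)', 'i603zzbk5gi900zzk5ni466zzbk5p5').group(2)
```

'zzbk5'

The match spans [0:9] → 'i603zzbk5'.
Captured: group 1 = 'i603', group 2 = 'zzbk5'.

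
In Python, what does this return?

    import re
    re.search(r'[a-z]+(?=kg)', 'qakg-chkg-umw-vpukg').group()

Because the assertion is zero-width, the text it checks is not consumed and won't appear in the result.
`search` walks the string left to right and returns the first match it finds.
The match spans [0:2] → 'qa'.

'qa'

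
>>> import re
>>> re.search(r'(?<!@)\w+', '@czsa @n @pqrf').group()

'zsa'

Because the assertion is negative and zero-width, positions next to the forbidden text are skipped.
`search` walks the string left to right and returns the first match it finds.
The match spans [2:5] → 'zsa'.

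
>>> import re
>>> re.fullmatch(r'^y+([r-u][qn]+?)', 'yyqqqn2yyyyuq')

None

`re.fullmatch` requires the pattern to consume the entire string.
Here there's no way to consume every character, so the call returns None.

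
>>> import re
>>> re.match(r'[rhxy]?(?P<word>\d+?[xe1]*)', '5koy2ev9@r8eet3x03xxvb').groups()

('5',)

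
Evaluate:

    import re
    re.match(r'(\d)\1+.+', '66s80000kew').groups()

After group 1 captures some text, `\1` only succeeds where that same text appears again.
`re.match` won't scan ahead — the pattern has to work from the very first character.
The match spans [0:11] → '66s80000kew'.
Captured: group 1 = '6'.

('6',)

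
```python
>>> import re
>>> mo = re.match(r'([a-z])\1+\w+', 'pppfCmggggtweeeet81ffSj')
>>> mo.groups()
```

('p',)

The match spans [0:23] → 'pppfCmggggtweeeet81ffSj'.
Captured: group 1 = 'p'.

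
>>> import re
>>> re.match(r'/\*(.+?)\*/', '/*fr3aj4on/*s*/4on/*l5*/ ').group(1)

'fr3aj4on/*s'

A `+?`/`*?`/`{m,n}?` starts at its minimum and grows only as far as needed for what follows to match.
With `match`, the pattern is implicitly anchored at the beginning.
The match spans [0:15] → '/*fr3aj4on/*s*/'.
Captured: group 1 = 'fr3aj4on/*s'.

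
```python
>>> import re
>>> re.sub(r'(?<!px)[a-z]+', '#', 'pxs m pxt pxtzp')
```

The negative lookahead/lookbehind blocks any match where the forbidden context is present.
Matches: at [0:3] → 'pxs'; at [4:5] → 'm'; at [6:9] → 'pxt'; at [10:15] → 'pxtzp'.
Each match is replaced by '#'.

'# # # #'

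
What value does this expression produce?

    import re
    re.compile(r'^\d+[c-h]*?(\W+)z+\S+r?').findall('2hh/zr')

Pattern: anchored at the start of the string; then one or more of a digit, then zero or more of a character in [c-h] (lazy); then one or more of a non-word character (captured); then one or more of a literal 'z', then one or more of a non-whitespace character, then optionally a literal 'r'.
With a single group, `findall` returns only what that group captured — 1 item.

['/']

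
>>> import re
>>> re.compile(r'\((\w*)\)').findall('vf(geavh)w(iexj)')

['geavh', 'iexj']

Matches: at [2:9] match '(geavh)', group 1 = 'geavh'; at [10:16] match '(iexj)', group 1 = 'iexj'.
`findall` collects group 1 from each match (2 total).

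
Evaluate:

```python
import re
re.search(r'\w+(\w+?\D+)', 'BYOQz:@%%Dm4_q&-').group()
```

The pattern matches one or more of a word character; then one or more of a word character (lazy), then one or more of a non-digit (captured).
The match spans [0:11] → 'BYOQz:@%%Dm'.

'BYOQz:@%%Dm'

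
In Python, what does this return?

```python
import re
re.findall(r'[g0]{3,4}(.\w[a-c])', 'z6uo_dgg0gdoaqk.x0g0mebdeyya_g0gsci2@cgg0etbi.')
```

This matches 3 to 4 of one of [g0]; then any character, then a word character, then a character in [a-c] (captured).
Scanning left to right: at [6:13] match 'gg0gdoa', group 1 = 'doa'; at [17:23] match '0g0meb', group 1 = 'meb'; at [38:44] match 'gg0etb', group 1 = 'etb'.
One capturing group, so `findall` returns just the captured substring from each match — 3 in all.

['doa', 'meb', 'etb']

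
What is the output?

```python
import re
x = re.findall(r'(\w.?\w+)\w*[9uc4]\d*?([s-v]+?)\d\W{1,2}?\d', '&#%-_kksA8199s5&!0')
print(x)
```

This matches a word character, then optionally any character, then one or more of a word character (captured); then zero or more of a word character, then one of [9uc4], then zero or more of a digit (lazy); then one or more of a character in [s-v] (lazy) (captured); then a digit; then 1 to 2 of a non-word character (lazy), then a digit.
With 2 capturing groups, `findall` returns a 2-tuple per match.

[('_kksA819', 's')]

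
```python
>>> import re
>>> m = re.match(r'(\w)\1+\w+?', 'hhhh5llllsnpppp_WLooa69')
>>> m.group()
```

The backreference `\1` re-matches whatever the first group consumed, character for character.
With `match`, the pattern is implicitly anchored at the beginning.
The match spans [0:5] → 'hhhh5'.
Captured: group 1 = 'h'.

'hhhh5'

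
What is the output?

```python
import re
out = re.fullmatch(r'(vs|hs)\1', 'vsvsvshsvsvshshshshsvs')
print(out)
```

For `fullmatch`, every character of the input must be accounted for by the pattern.
Here there's no way to consume every character, so the call returns None.

None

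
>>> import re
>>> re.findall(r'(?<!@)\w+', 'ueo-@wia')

['ueo', 'ia']

A negative assertion filters positions out without eating any characters.
Matches: at [0:3] → 'ueo'; at [6:8] → 'ia'.
With no groups in the pattern, `findall` gives back each whole match — 2 here.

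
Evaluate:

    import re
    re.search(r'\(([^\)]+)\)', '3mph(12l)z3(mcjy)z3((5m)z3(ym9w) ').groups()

The match spans [4:9] → '(12l)'.
Captured: group 1 = '12l'.

('12l',)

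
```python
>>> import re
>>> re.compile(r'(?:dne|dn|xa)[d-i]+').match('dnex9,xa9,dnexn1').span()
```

(0, 3)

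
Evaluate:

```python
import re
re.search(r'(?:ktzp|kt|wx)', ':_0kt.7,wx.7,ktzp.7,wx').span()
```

(3, 5)

The match spans [3:5] → 'kt'.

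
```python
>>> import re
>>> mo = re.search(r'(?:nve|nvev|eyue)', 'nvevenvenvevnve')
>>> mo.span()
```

The regex engine tests alternatives in the order written; an earlier branch that matches wins even if a later one would match more.
The match spans [0:3] → 'nve'.

(0, 3)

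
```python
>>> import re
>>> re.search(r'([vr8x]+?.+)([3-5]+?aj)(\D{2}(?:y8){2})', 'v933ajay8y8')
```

None

This matches one or more of one of [vr8x] (lazy), then one or more of any character (captured); then one or more of a character in [3-5] (lazy), then the literal 'aj' (captured); then exactly 2 of a non-digit, then the literal 'y8' repeated 2 times (captured).
`search` walks the string left to right and returns the first match it finds.
Here nothing in the string fits, so the call returns None.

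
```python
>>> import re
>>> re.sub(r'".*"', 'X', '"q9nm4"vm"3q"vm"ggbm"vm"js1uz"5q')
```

Each match is replaced by 'X'.

'X5q'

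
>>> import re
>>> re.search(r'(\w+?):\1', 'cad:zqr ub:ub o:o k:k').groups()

('ub',)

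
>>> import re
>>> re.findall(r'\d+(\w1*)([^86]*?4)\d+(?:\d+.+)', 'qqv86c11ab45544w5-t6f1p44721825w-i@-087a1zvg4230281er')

[('c11', 'ab4')]

Pattern: one or more of a digit; then a word character, then zero or more of a literal '1' (captured); then zero or more of any character except [86] (lazy), then the literal '4' (captured); then one or more of a digit; then one or more of a digit, then one or more of any character (non-capturing group).
Matches: at [3:53] match '86c11ab45544w5-t6f1p44721825w-i@-087a1zvg4230281er', groups = ('c11', 'ab4').
2 groups means the one result is a tuple of 2 captured strings — 1 here.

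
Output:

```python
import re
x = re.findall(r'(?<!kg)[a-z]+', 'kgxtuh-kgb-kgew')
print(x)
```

['kgxtuh', 'kgb', 'kgew']

Because the assertion is negative and zero-width, positions next to the forbidden text are skipped.
Matches: at [0:6] → 'kgxtuh'; at [7:10] → 'kgb'; at [11:15] → 'kgew'.
`findall` yields the raw match text (3 of them) because the pattern has no groups.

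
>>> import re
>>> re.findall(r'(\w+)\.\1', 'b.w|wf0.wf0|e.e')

['wf0', 'e']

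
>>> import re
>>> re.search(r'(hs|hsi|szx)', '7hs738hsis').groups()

`re.search` scans for the first position where the pattern succeeds.
The match spans [1:3] → 'hs'.
Captured: group 1 = 'hs'.

('hs',)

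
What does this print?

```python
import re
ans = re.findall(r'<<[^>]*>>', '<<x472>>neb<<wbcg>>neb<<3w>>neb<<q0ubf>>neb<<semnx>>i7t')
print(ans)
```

['<<x472>>', '<<wbcg>>', '<<3w>>', '<<q0ubf>>', '<<semnx>>']

Walking the string: at [0:8] → '<<x472>>'; at [11:19] → '<<wbcg>>'; at [22:28] → '<<3w>>'; at [31:40] → '<<q0ubf>>'; at [43:52] → '<<semnx>>'.
`findall` yields the raw match text (5 of them) because the pattern has no groups.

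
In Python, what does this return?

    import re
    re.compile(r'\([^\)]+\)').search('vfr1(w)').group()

'(w)'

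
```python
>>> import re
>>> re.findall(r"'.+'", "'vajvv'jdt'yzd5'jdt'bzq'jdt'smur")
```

["'vajvv'jdt'yzd5'jdt'bzq'jdt'"]

Walking the string: at [0:28] → "'vajvv'jdt'yzd5'jdt'bzq'jdt'".
Since nothing is captured, `findall` lists the 1 matched substring directly.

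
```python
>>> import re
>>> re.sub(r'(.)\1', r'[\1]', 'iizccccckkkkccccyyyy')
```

'[i]z[c][c]c[k][k][c][c][y][y]'

After group 1 captures some text, `\1` only succeeds where that same text appears again.
The replacement refers to a captured group, so each match is rewritten using its own captured text.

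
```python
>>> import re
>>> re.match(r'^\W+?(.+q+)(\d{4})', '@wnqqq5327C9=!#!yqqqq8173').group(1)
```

'wnqqq5327C9=!#!yqqqq'

The match spans [0:25] → '@wnqqq5327C9=!#!yqqqq8173'.
Captured: group 1 = 'wnqqq5327C9=!#!yqqqq', group 2 = '8173'.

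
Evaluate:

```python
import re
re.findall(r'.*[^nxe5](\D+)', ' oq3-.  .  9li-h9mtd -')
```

['-']

This matches zero or more of any character, then any character except [nxe5]; then one or more of a non-digit (captured).
Matches: at [0:22] match ' oq3-.  .  9li-h9mtd -', group 1 = '-'.
`findall` collects group 1 from the one match (1 total).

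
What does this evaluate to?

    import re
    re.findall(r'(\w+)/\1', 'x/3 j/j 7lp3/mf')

['j']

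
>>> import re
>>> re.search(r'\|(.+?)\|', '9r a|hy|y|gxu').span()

(4, 8)

A non-greedy quantifier consumes as few characters as it can — just enough that the remainder of the pattern still matches from where it stops; whatever follows it matches normally.
The match spans [4:8] → '|hy|'.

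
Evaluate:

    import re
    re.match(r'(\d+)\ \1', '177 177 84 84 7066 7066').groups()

('177',)

The match spans [0:7] → '177 177'.
Captured: group 1 = '177'.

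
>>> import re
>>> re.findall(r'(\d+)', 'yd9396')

['9396']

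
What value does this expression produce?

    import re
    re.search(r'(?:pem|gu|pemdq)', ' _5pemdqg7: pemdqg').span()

(3, 6)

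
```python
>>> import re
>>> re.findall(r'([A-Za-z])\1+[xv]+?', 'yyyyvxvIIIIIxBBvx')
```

['y', 'I', 'B']

`\1` has to match the exact text group 1 already captured.
Scanning left to right: at [0:5] match 'yyyyv', group 1 = 'y'; at [7:13] match 'IIIIIx', group 1 = 'I'; at [13:16] match 'BBv', group 1 = 'B'.
Because there's exactly one group, `findall` drops the full match and keeps group 1 from each hit.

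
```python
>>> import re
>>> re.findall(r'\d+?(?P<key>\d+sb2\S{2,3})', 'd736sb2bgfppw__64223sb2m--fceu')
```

['36sb2bgf', '4223sb2m--']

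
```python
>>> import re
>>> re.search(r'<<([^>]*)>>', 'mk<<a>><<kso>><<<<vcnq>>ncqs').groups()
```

('a',)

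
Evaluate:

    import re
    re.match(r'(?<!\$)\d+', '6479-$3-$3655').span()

(0, 4)

`(?!…)`/`(?<!…)` only lets a position through if the neighbouring text does NOT match; no characters are consumed.
`match` is anchored at position 0; if the pattern doesn't fit there, it returns None.
The match spans [0:4] → '6479'.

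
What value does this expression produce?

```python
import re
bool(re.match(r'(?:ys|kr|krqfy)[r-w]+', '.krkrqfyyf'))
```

False

`re.match` won't scan ahead — the pattern has to work from the very first character.
Here the pattern fails at index 0, so the call returns None, and `bool(None)` is False.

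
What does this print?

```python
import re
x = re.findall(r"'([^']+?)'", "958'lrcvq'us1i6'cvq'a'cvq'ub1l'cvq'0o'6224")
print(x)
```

['lrcvq', 'cvq', 'cvq', 'cvq']

Because there's exactly one group, `findall` drops the full match and keeps group 1 from each hit.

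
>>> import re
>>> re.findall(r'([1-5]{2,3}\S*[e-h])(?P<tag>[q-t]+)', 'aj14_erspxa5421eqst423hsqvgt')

[('14_erspxa5421eqst423hsqvg', 't')]

Pattern: 2 to 3 of a character in [1-5], then zero or more of a non-whitespace character, then a character in [e-h] (captured); then one or more of a character in [q-t] (captured as 'tag').
With 2 capturing groups, `findall` returns a 2-tuple per match.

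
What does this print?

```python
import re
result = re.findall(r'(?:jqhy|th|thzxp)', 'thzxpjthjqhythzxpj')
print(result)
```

['th', 'th', 'jqhy', 'th']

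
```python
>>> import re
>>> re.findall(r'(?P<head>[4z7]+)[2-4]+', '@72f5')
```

This matches one or more of one of [4z7] (captured as 'head'); then one or more of a character in [2-4].
Walking the string: at [1:3] match '72', group 1 = '7'.
With a single group, `findall` returns only what that group captured — 1 item.

['7']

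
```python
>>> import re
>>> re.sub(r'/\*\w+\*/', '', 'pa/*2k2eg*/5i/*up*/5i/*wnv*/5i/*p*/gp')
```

'pa5i5i5igp'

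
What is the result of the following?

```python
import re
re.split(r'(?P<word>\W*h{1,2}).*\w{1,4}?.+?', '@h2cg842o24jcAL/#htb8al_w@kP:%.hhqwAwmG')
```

['', '@h', '']

This matches zero or more of a non-word character, then 1 to 2 of a literal 'h' (captured as 'word'); then zero or more of any character, then 1 to 4 of a word character (lazy); then one or more of any character (lazy).
The group in the pattern means `split` returns the separators' captures alongside the pieces.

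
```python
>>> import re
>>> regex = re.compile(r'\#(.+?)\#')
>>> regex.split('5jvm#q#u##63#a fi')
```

Lazy quantifiers expand one character at a time until the remainder of the pattern can match.
Matches to split on: at [4:7] → '#q#'; at [8:13] → '##63#'.
`re.split` interleaves the captured-group text with the surrounding fragments.

['5jvm', 'q', 'u', '#63', 'a fi']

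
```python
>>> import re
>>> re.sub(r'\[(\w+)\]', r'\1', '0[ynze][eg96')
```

'0ynze[eg96'

Matches: at [1:7] → '[ynze]'.
`\1` in the replacement pulls in group 1's text for each match.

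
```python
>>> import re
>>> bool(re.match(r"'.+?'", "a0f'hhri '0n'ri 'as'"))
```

`match` is anchored at position 0; if the pattern doesn't fit there, it returns None.
Here the string doesn't start with a match, so the call returns None, and `bool(None)` is False.

False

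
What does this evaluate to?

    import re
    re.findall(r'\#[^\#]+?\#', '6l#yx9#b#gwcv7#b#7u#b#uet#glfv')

['#yx9#', '#gwcv7#', '#7u#', '#uet#']

With no groups in the pattern, `findall` gives back each whole match — 4 here.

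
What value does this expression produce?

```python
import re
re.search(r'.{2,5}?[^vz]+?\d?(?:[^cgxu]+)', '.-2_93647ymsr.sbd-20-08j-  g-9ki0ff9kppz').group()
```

'.-2_93647ymsr.sbd-20-08j-  '

The pattern matches 2 to 5 of any character (lazy), then one or more of any character except [vz] (lazy), then optionally a digit; then one or more of any character except [cgxu] (non-capturing group).
The match spans [0:27] → '.-2_93647ymsr.sbd-20-08j-  '.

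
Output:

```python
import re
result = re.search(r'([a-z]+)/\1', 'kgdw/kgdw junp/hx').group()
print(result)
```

kgdw/kgdw

`\1` has to match the exact text group 1 already captured.
The match spans [0:9] → 'kgdw/kgdw'.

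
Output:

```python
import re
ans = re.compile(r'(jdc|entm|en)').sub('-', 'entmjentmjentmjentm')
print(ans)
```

Alternation isn't longest-match — the leftmost alternative that fits at this position is chosen.
Each match is replaced by '-'.

-j-j-j-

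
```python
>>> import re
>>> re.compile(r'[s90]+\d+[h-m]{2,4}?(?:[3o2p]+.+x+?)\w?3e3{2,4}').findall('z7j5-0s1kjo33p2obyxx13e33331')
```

['0s1kjo33p2obyxx13e3333']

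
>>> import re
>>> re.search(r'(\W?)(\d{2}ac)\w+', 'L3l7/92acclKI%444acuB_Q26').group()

'/92acclKI'

This matches optionally a non-word character (captured); then exactly 2 of a digit, then the literal 'ac' (captured); then one or more of a word character.
`re.search` scans for the first position where the pattern succeeds.
The match spans [4:13] → '/92acclKI'.
Captured: group 1 = '/', group 2 = '92ac'.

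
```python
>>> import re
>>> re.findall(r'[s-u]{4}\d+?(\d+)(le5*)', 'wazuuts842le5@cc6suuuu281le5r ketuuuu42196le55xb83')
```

[('42', 'le5'), ('81', 'le5'), ('2196', 'le55')]

Pattern: exactly 4 of a character in [s-u], then one or more of a digit (lazy); then one or more of a digit (captured); then the literal 'le', then zero or more of the literal '5' (captured).
The `?` after the quantifier makes it lazy — it takes as little as possible before letting the rest of the pattern try.
Matches: at [3:13] match 'uuts842le5', groups = ('42', 'le5'); at [18:28] match 'uuuu281le5', groups = ('81', 'le5'); at [33:46] match 'uuuu42196le55', groups = ('2196', 'le55').
`findall` packs the 2 group values into a tuple for every match.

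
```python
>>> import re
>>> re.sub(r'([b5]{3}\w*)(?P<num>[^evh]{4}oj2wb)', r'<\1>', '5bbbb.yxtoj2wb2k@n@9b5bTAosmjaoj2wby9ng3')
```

'<5bbbb>2k@n@9<b5bTAo>y9ng3'

The pattern matches exactly 3 of one of [b5], then zero or more of a word character (captured); then exactly 4 of any character except [evh], then the literal 'oj', then the literal '2wb' (captured as 'num').
Each match is replaced using the text its own group 1 captured.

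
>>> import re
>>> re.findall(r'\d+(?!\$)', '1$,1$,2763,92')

The negative lookahead/lookbehind blocks any match where the forbidden context is present.
Matches: at [6:10] → '2763'; at [11:13] → '92'.
`findall` yields the raw match text (2 of them) because the pattern has no groups.

['2763', '92']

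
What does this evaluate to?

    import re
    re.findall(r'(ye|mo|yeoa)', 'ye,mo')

['ye', 'mo']

`findall` collects group 1 from each match (2 total).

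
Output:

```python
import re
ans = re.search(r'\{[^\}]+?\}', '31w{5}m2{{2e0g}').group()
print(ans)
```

{5}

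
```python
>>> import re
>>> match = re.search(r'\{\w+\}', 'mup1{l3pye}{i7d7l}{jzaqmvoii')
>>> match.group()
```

Unlike `match`, `search` isn't anchored — it looks for the pattern anywhere in the string.
The match spans [4:11] → '{l3pye}'.

'{l3pye}'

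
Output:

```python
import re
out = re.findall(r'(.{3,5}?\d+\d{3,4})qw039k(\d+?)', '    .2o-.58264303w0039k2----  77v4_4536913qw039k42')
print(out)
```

[('77v4_4536913', '4')]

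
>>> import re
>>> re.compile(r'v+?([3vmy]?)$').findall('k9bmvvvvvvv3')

Pattern: one or more of a literal 'v' (lazy); then optionally one of [3vmy] (captured); then anchored at the end.
Matches: at [4:12] match 'vvvvvvv3', group 1 = '3'.
With a single group, `findall` returns only what that group captured — 1 item.

['3']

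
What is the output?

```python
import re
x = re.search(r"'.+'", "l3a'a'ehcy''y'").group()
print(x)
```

The match spans [3:14] → "'a'ehcy''y'".

'a'ehcy''y'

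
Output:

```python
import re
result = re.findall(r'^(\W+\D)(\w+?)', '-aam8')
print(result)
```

[('-a', 'a')]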